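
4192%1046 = 8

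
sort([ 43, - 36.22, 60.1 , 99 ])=[ - 36.22,43,60.1,99]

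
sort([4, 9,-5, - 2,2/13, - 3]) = [ - 5,  -  3,-2, 2/13,4, 9 ] 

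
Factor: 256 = 2^8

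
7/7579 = 7/7579 =0.00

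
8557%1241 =1111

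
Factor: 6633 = 3^2 *11^1*67^1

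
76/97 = 76/97= 0.78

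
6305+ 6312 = 12617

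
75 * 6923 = 519225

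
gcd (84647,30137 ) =1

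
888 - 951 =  - 63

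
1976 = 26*76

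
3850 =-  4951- - 8801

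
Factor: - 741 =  - 3^1*13^1*19^1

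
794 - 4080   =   - 3286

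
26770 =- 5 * ( - 5354)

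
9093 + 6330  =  15423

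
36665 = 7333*5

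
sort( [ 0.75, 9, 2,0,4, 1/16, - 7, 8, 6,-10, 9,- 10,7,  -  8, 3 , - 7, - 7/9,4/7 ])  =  [ - 10 , - 10, - 8, - 7, -7, - 7/9,  0,1/16, 4/7, 0.75, 2, 3, 4, 6,7, 8, 9, 9 ] 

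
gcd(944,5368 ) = 8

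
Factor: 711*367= 260937= 3^2*79^1*367^1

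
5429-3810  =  1619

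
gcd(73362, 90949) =1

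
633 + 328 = 961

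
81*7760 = 628560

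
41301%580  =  121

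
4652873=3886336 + 766537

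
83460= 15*5564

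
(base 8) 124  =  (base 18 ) 4C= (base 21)40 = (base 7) 150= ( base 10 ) 84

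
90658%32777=25104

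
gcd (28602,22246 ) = 3178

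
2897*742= 2149574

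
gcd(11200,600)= 200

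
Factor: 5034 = 2^1*3^1*839^1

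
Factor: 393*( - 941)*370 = -136830810 = -2^1*3^1*5^1*37^1 * 131^1*941^1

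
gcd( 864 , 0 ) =864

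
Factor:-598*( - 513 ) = 2^1*3^3 * 13^1 *19^1*23^1 = 306774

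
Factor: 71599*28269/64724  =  184002921/5884  =  2^( -2)*3^4*23^1*283^1 * 349^1*1471^ ( - 1)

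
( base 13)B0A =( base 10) 1869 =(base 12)10B9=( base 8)3515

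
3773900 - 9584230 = -5810330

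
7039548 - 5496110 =1543438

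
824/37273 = 824/37273  =  0.02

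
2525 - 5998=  - 3473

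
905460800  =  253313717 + 652147083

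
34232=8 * 4279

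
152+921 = 1073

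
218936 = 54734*4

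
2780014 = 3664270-884256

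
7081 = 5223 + 1858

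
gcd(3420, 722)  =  38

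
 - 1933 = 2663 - 4596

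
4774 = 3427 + 1347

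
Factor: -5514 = -2^1*3^1*919^1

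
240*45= 10800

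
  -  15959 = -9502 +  - 6457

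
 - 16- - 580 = 564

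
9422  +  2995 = 12417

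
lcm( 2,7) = 14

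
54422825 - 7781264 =46641561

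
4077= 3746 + 331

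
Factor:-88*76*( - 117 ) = 2^5*3^2 *11^1*13^1*19^1 = 782496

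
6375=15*425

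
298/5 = 298/5 = 59.60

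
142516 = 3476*41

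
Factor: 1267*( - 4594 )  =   - 5820598 = - 2^1*7^1*181^1 * 2297^1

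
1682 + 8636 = 10318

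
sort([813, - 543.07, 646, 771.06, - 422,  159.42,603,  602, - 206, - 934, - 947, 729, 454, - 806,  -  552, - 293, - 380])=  [- 947,-934,-806, - 552, - 543.07, -422, - 380, - 293, - 206, 159.42, 454, 602, 603, 646, 729,771.06,813] 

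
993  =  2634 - 1641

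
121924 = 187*652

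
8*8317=66536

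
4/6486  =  2/3243 =0.00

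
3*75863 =227589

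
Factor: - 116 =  - 2^2*29^1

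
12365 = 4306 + 8059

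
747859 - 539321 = 208538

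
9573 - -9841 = 19414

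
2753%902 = 47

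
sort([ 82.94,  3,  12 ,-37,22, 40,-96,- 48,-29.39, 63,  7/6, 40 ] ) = [ - 96,-48, - 37,-29.39,7/6,  3,  12 , 22,40, 40 , 63, 82.94]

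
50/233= 50/233 = 0.21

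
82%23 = 13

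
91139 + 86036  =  177175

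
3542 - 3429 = 113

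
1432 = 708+724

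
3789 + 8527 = 12316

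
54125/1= 54125 = 54125.00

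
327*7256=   2372712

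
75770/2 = 37885 = 37885.00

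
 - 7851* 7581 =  - 59518431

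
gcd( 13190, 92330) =13190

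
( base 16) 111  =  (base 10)273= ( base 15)133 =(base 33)89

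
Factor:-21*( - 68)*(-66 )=-2^3 *3^2*7^1*11^1 * 17^1  =  -  94248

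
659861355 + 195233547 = 855094902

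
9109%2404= 1897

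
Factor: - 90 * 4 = -360= - 2^3*3^2*5^1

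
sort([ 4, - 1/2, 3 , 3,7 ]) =[ - 1/2,3,3, 4,7 ]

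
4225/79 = 53 + 38/79 =53.48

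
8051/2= 4025+1/2 = 4025.50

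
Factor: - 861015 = -3^1*5^1  *  61^1*941^1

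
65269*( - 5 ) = -326345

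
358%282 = 76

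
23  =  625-602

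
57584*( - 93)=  - 5355312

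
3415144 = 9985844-6570700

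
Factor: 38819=11^1 * 3529^1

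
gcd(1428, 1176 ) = 84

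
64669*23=1487387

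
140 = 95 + 45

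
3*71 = 213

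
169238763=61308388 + 107930375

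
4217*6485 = 27347245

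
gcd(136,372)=4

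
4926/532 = 2463/266 = 9.26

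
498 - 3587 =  - 3089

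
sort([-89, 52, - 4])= [ - 89,-4, 52] 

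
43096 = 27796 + 15300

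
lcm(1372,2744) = 2744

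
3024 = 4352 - 1328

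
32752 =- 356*( - 92)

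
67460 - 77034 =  - 9574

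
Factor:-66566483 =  - 66566483^1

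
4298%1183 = 749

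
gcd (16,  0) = 16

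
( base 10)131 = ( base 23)5g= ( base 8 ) 203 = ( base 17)7c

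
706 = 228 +478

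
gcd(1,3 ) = 1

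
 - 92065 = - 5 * 18413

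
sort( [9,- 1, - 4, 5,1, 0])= [  -  4, - 1,0,1, 5, 9]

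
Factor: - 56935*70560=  - 4017333600 =- 2^5*3^2*5^2*7^2*59^1*193^1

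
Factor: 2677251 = 3^1*29^1*30773^1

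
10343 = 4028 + 6315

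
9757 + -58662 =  - 48905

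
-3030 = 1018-4048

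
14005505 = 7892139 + 6113366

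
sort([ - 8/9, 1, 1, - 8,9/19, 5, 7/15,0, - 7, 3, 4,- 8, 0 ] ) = [ - 8, - 8,-7, - 8/9,0,0, 7/15,9/19, 1, 1,  3, 4,5]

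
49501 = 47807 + 1694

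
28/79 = 28/79  =  0.35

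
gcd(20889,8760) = 3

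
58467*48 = 2806416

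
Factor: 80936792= 2^3*313^1 * 32323^1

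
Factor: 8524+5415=13939  =  53^1*263^1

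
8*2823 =22584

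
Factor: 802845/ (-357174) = - 2^(-1)*3^1*5^1* 19^1 * 313^1*19843^(-1) = - 89205/39686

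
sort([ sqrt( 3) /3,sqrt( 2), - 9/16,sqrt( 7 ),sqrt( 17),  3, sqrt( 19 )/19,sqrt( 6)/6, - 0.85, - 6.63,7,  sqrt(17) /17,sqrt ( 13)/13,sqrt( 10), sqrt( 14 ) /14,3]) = [- 6.63, - 0.85 , - 9/16,sqrt( 19) /19, sqrt(17)/17,sqrt(14) /14, sqrt( 13) /13,sqrt(6)/6,sqrt(3 ) /3,sqrt( 2),sqrt( 7), 3,3, sqrt( 10 ), sqrt( 17),7 ]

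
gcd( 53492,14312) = 4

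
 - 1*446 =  - 446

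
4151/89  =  4151/89 =46.64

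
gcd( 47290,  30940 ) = 10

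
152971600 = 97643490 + 55328110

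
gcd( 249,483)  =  3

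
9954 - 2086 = 7868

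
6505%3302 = 3203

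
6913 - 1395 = 5518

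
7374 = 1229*6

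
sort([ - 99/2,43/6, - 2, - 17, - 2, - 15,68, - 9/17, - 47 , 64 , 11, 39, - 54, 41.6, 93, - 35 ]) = [ - 54, - 99/2, - 47, - 35 , - 17,  -  15, - 2, - 2, - 9/17,43/6,11,39,41.6,64 , 68, 93]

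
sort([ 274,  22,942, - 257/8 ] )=[-257/8,22,274,942] 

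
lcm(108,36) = 108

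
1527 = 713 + 814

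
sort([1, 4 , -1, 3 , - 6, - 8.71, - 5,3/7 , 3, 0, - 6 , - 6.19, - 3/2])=[ - 8.71, - 6.19 , - 6 , - 6, - 5, - 3/2, - 1, 0, 3/7 , 1 , 3, 3 , 4]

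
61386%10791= 7431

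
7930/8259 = 7930/8259 = 0.96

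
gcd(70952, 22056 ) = 8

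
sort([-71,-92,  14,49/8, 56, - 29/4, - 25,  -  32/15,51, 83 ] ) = [ - 92,-71 , - 25, - 29/4, - 32/15,  49/8, 14,51,56, 83 ] 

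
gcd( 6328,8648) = 8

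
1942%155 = 82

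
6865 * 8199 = 56286135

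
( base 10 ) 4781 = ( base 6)34045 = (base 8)11255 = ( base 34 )44l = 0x12ad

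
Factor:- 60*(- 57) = 3420 =2^2*3^2*5^1*19^1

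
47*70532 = 3315004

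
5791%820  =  51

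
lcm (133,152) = 1064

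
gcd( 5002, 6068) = 82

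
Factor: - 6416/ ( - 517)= 2^4*11^( - 1)*47^(  -  1)*401^1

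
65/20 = 3 +1/4 = 3.25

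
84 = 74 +10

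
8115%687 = 558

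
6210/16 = 388+1/8  =  388.12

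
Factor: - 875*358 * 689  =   - 215829250 = -2^1*5^3*7^1 * 13^1*53^1 * 179^1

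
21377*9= 192393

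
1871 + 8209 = 10080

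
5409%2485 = 439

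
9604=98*98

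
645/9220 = 129/1844=0.07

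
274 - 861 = - 587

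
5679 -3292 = 2387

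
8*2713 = 21704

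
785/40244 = 785/40244 = 0.02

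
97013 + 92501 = 189514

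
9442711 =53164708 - 43721997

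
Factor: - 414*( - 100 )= 41400 = 2^3*3^2*5^2*23^1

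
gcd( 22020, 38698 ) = 2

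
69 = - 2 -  - 71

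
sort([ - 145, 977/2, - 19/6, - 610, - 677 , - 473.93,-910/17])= [ - 677, - 610, - 473.93, - 145,  -  910/17,- 19/6 , 977/2]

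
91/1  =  91 = 91.00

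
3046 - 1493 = 1553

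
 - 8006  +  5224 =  - 2782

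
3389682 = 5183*654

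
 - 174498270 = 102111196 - 276609466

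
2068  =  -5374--7442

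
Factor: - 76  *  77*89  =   - 2^2 * 7^1*11^1 *19^1*89^1 = - 520828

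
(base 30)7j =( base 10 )229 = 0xe5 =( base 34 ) 6p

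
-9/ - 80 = 9/80= 0.11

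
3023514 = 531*5694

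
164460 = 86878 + 77582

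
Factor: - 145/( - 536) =2^ ( - 3 )*5^1 *29^1 * 67^ ( - 1 ) 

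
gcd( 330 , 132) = 66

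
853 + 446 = 1299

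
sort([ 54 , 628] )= [ 54,  628]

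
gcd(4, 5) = 1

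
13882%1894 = 624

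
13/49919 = 13/49919 = 0.00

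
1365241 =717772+647469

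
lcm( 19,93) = 1767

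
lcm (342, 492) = 28044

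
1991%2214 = 1991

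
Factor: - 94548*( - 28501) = 2694712548 = 2^2*3^1*11^1*2591^1 * 7879^1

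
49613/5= 49613/5 = 9922.60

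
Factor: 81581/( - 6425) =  - 5^( - 2)*23^1 * 257^( - 1)*3547^1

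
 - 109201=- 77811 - 31390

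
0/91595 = 0 = 0.00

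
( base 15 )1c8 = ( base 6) 1525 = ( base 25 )GD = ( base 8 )635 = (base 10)413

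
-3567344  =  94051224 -97618568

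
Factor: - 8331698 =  - 2^1*4165849^1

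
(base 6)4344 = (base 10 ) 1000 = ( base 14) 516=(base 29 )15e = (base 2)1111101000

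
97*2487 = 241239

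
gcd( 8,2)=2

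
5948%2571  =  806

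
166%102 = 64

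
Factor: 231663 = 3^1 * 31^1*47^1 * 53^1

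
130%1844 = 130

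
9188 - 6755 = 2433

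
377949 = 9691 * 39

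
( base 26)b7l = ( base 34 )6kn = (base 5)221024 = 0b1110111010111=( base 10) 7639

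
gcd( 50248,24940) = 4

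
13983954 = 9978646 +4005308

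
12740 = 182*70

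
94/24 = 47/12 =3.92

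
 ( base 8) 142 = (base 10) 98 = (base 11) 8a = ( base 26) 3K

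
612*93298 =57098376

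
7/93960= 7/93960 = 0.00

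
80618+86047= 166665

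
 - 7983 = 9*( - 887 ) 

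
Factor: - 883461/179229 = -294487/59743 = -  181^1*1627^1 * 59743^(-1 ) 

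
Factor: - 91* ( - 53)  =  7^1*13^1*53^1 = 4823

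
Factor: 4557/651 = 7 = 7^1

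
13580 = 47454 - 33874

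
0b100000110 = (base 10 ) 262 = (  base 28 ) 9a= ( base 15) 127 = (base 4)10012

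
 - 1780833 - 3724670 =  - 5505503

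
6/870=1/145 = 0.01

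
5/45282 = 5/45282= 0.00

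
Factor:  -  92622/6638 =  - 3^1*43^1*359^1 * 3319^(-1) = -46311/3319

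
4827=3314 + 1513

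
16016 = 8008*2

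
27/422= 27/422=0.06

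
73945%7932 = 2557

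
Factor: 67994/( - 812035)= -2^1*5^( - 1 )*7^ ( - 1)*23201^( - 1)*33997^1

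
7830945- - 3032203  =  10863148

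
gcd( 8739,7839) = 9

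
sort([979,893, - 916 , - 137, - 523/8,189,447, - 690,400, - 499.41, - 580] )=[ - 916,-690,  -  580, - 499.41, - 137, - 523/8,189,400,  447,893,979] 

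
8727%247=82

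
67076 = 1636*41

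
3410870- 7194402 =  - 3783532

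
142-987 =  - 845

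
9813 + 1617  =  11430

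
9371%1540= 131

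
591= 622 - 31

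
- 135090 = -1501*90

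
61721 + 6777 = 68498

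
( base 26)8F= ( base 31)76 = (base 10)223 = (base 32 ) 6V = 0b11011111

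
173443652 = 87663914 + 85779738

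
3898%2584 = 1314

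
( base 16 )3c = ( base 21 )2I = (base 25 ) 2A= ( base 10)60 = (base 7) 114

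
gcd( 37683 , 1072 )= 1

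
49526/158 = 24763/79 = 313.46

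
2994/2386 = 1 + 304/1193 = 1.25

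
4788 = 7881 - 3093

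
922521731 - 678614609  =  243907122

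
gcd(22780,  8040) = 1340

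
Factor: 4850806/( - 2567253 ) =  - 2^1*3^( - 1 )*13^( - 1)*65827^( - 1)*2425403^1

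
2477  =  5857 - 3380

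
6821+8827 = 15648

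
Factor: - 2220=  - 2^2*3^1*5^1*37^1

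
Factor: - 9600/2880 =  - 10/3 = - 2^1*3^(  -  1)* 5^1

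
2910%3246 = 2910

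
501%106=77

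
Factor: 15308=2^2*43^1*89^1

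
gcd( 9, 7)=1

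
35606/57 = 624+2/3= 624.67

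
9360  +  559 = 9919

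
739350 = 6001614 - 5262264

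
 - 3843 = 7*( - 549)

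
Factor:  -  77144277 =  - 3^1  *  7^2* 23^1*22817^1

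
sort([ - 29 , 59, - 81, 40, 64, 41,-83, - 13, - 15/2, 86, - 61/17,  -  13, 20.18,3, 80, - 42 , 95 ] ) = [ - 83,- 81, - 42  , - 29, - 13, - 13, - 15/2, - 61/17,3, 20.18,40,  41, 59,64, 80, 86 , 95] 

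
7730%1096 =58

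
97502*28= 2730056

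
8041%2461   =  658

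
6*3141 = 18846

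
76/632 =19/158 = 0.12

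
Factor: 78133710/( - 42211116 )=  - 2^(- 1)*3^ (-1)*5^1 *83^1*31379^1*1172531^ ( - 1 ) = - 13022285/7035186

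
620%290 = 40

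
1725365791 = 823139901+902225890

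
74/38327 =74/38327  =  0.00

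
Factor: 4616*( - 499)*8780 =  - 20223711520 = - 2^5 * 5^1* 439^1*499^1*577^1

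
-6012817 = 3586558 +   -  9599375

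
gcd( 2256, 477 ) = 3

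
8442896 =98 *86152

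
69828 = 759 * 92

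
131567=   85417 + 46150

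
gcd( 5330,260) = 130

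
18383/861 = 21 + 302/861 = 21.35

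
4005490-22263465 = -18257975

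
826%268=22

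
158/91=158/91= 1.74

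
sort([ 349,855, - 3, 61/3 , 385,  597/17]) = [  -  3, 61/3,597/17,349,385,855] 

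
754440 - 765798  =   - 11358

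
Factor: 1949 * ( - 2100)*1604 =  - 2^4*3^1* 5^2*7^1*401^1*1949^1 = -  6565011600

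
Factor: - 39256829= - 151^1*499^1*521^1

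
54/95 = 54/95=0.57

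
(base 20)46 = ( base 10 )86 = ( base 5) 321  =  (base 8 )126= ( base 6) 222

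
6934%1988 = 970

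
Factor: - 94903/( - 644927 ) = 467^(- 1) * 1381^( - 1)*94903^1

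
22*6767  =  148874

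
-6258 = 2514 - 8772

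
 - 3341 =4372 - 7713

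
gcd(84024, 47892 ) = 12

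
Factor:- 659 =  - 659^1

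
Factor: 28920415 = 5^1*5784083^1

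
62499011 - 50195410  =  12303601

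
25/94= 25/94 = 0.27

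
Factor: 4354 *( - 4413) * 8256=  - 2^7*3^2*7^1 * 43^1 * 311^1*1471^1  =  - 158632451712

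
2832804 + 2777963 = 5610767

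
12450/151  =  12450/151 = 82.45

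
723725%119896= 4349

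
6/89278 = 3/44639=0.00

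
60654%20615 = 19424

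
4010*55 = 220550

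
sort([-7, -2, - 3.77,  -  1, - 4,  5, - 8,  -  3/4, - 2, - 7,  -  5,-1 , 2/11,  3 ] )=[- 8,-7,-7, - 5,-4,  -  3.77, - 2,-2,  -  1,- 1, - 3/4,2/11,3,5 ]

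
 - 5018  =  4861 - 9879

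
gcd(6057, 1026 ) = 9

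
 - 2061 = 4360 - 6421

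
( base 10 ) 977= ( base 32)uh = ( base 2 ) 1111010001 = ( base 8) 1721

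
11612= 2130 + 9482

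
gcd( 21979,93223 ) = 1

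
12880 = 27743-14863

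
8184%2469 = 777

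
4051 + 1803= 5854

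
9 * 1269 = 11421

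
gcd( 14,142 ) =2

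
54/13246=27/6623 = 0.00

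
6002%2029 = 1944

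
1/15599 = 1/15599 = 0.00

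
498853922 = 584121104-85267182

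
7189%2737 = 1715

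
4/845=4/845 = 0.00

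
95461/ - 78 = - 1224 + 11/78 = - 1223.86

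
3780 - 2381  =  1399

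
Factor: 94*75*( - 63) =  - 2^1*3^3  *  5^2*7^1*47^1= - 444150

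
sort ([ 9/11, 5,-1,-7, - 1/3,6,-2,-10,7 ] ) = [ - 10,- 7,-2, - 1, - 1/3, 9/11 , 5,6, 7 ] 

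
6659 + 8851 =15510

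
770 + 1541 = 2311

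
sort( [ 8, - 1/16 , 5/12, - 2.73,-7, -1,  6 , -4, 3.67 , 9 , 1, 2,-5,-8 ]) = [-8, - 7, - 5,-4,-2.73,  -  1, - 1/16, 5/12, 1, 2,3.67,6, 8, 9] 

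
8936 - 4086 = 4850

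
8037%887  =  54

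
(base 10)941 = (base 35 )QV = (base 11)786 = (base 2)1110101101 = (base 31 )UB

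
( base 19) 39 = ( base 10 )66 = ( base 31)24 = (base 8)102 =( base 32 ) 22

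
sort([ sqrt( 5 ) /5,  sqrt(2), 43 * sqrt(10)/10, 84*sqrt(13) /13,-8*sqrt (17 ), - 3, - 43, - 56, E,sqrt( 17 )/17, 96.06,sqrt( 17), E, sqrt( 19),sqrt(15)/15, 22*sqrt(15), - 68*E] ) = [ - 68*E, - 56,-43, - 8 * sqrt(17),-3, sqrt ( 17 )/17, sqrt (15)/15, sqrt( 5 )/5, sqrt ( 2), E, E,sqrt( 17 ), sqrt ( 19 ),  43*sqrt ( 10 )/10, 84*sqrt(13 ) /13, 22*sqrt (15), 96.06 ] 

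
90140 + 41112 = 131252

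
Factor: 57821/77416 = 2^( - 3 ) * 67^1*863^1*9677^(-1) 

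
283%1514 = 283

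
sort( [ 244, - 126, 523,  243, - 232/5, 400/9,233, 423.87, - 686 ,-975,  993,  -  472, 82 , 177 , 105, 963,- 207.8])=[ - 975,-686,-472,- 207.8,  -  126,- 232/5, 400/9, 82, 105,177,233,  243, 244,423.87,523,  963, 993]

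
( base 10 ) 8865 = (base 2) 10001010100001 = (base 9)13140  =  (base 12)5169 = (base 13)405C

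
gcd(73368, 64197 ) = 9171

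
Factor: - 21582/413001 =-2^1*11^1*421^(  -  1) =- 22/421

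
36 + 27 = 63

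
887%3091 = 887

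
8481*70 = 593670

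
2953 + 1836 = 4789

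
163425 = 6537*25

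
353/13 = 27+2/13 = 27.15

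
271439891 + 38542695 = 309982586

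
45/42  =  1 +1/14 = 1.07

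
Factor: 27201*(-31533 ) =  - 3^2*23^1*457^1*9067^1=-857729133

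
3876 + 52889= 56765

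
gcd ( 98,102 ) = 2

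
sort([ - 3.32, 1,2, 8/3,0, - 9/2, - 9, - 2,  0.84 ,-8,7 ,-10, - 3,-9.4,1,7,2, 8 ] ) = [-10, -9.4,-9,-8, - 9/2,  -  3.32,-3, - 2,0, 0.84 , 1, 1, 2, 2,  8/3, 7, 7, 8 ] 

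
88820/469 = 189 + 179/469= 189.38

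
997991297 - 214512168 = 783479129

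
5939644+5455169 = 11394813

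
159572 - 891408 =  - 731836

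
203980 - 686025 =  - 482045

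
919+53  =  972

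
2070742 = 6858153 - 4787411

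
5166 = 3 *1722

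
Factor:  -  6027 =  - 3^1*7^2*41^1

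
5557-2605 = 2952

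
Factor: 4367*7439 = 11^1*43^1*173^1*397^1 =32486113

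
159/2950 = 159/2950 = 0.05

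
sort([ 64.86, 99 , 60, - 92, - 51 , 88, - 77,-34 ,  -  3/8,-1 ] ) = [  -  92,-77, - 51,- 34,  -  1, - 3/8, 60, 64.86,  88, 99 ]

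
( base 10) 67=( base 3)2111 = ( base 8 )103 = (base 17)3G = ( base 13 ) 52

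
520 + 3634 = 4154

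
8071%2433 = 772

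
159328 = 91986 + 67342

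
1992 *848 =1689216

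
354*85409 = 30234786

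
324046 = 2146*151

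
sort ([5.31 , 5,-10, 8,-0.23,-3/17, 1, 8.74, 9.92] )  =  [  -  10, - 0.23, - 3/17,1,5, 5.31,8, 8.74,9.92]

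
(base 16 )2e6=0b1011100110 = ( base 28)qe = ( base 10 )742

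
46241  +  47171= 93412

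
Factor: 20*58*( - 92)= -106720 = - 2^5*5^1*23^1*29^1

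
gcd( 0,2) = 2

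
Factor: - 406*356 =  - 2^3*7^1*29^1*89^1 =- 144536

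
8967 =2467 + 6500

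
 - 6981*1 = -6981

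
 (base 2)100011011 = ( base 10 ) 283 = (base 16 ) 11B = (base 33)8J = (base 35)83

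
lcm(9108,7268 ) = 719532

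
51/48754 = 51/48754  =  0.00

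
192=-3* (- 64)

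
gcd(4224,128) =128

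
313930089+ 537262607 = 851192696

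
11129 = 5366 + 5763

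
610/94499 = 610/94499 = 0.01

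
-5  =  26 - 31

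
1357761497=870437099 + 487324398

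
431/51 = 431/51 = 8.45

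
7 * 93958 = 657706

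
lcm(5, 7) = 35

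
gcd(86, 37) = 1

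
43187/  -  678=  - 64 + 205/678= -63.70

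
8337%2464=945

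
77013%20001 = 17010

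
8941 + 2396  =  11337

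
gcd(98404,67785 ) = 1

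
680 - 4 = 676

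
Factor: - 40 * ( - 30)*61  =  73200 = 2^4*3^1*5^2*61^1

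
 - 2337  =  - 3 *779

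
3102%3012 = 90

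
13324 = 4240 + 9084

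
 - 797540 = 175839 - 973379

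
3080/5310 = 308/531 = 0.58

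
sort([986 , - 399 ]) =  [ - 399, 986] 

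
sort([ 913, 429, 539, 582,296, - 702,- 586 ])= [ - 702, - 586,  296, 429,539,582, 913] 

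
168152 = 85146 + 83006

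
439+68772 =69211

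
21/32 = 21/32 = 0.66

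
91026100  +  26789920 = 117816020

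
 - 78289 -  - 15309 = -62980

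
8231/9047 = 8231/9047  =  0.91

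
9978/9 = 3326/3  =  1108.67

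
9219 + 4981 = 14200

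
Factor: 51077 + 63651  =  114728 =2^3*14341^1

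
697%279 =139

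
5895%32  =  7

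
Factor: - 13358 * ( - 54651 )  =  730028058 = 2^1*3^1*6679^1*18217^1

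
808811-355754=453057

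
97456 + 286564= 384020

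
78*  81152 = 6329856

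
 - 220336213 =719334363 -939670576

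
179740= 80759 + 98981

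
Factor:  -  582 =-2^1 * 3^1*97^1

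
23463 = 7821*3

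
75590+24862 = 100452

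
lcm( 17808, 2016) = 106848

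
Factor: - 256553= - 11^1*83^1*281^1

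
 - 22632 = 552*( - 41 ) 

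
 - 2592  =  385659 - 388251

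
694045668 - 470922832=223122836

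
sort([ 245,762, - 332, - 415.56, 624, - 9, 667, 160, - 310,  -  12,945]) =[ - 415.56, - 332, - 310,- 12, - 9,160,245,624,667, 762, 945]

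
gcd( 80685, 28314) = 99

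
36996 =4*9249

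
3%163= 3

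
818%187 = 70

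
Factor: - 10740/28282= -30/79=   - 2^1*3^1 * 5^1 * 79^( - 1) 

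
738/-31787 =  - 738/31787 = -  0.02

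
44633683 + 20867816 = 65501499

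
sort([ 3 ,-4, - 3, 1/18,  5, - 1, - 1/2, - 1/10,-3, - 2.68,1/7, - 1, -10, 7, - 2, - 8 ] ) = [-10, - 8, - 4, - 3, - 3, - 2.68, - 2 , - 1 ,-1, - 1/2, -1/10, 1/18, 1/7, 3, 5,7 ] 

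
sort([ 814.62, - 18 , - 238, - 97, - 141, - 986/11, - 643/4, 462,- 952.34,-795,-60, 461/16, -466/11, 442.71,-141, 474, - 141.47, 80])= [ - 952.34, - 795, - 238 ,-643/4, - 141.47, - 141,- 141, - 97,  -  986/11, - 60, - 466/11, - 18,461/16 , 80, 442.71, 462 , 474,814.62 ] 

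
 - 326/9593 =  - 326/9593 = - 0.03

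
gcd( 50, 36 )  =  2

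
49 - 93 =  - 44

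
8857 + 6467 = 15324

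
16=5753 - 5737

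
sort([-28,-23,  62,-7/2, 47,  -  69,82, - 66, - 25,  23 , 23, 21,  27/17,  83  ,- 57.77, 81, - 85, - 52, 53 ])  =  [ - 85, - 69, - 66, - 57.77, - 52, - 28, - 25, - 23, - 7/2, 27/17,21, 23, 23,47, 53,62 , 81, 82, 83 ] 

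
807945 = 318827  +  489118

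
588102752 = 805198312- 217095560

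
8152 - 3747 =4405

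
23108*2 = 46216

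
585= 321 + 264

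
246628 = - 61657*( - 4)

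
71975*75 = 5398125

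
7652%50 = 2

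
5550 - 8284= - 2734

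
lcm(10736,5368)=10736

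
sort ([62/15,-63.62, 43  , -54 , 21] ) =[ - 63.62, - 54,62/15,21,43 ]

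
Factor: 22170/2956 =2^( - 1 ) * 3^1*5^1= 15/2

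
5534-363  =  5171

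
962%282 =116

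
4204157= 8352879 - 4148722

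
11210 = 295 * 38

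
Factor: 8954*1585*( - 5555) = - 2^1*5^2*11^3* 37^1*101^1*317^1 = -78837059950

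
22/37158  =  1/1689 = 0.00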